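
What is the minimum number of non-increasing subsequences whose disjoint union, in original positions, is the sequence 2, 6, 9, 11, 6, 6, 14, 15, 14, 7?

The minimum number of non-increasing subsequences covering a sequence equals the length of its longest strictly increasing subsequence.
LIS length is 6 (e.g. 2, 6, 9, 11, 14, 15), so 6 piles are needed.

6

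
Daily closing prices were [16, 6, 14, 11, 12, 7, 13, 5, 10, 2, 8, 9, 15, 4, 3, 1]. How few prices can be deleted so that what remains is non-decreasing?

11

Fewest deletions = n − (longest non-decreasing subsequence).
i:      1  2  3  4  5  6  7  8  9 10 11 12 13 14 15 16
a[i]:  16  6 14 11 12  7 13  5 10  2  8  9 15  4  3  1
dp:     1  1  2  2  3  2  4  1  3  1  3  4  5  2  2  1
max dp = 5, so deletions = 16 − 5 = 11.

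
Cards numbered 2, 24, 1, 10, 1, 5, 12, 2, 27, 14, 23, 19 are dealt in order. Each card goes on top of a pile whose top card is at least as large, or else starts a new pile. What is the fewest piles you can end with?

The minimum number of non-increasing subsequences covering a sequence equals the length of its longest strictly increasing subsequence.
LIS length is 5 (e.g. 2, 10, 12, 14, 23), so 5 piles are needed.

5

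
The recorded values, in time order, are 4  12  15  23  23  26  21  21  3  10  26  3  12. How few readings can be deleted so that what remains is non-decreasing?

6

Fewest deletions = n − (longest non-decreasing subsequence).
i:      1  2  3  4  5  6  7  8  9 10 11 12 13
a[i]:   4 12 15 23 23 26 21 21  3 10 26  3 12
dp:     1  2  3  4  5  6  4  5  1  2  7  2  3
max dp = 7, so deletions = 13 − 7 = 6.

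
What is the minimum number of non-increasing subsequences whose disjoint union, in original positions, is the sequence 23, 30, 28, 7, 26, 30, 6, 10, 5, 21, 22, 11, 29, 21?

Place each on the leftmost legal pile:
23 → new pile 1 (tops now [23])
30 → new pile 2 (tops now [23, 30])
28 → pile 2 (tops now [23, 28])
7 → pile 1 (tops now [7, 28])
26 → pile 2 (tops now [7, 26])
30 → new pile 3 (tops now [7, 26, 30])
6 → pile 1 (tops now [6, 26, 30])
10 → pile 2 (tops now [6, 10, 30])
5 → pile 1 (tops now [5, 10, 30])
21 → pile 3 (tops now [5, 10, 21])
22 → new pile 4 (tops now [5, 10, 21, 22])
11 → pile 3 (tops now [5, 10, 11, 22])
29 → new pile 5 (tops now [5, 10, 11, 22, 29])
21 → pile 4 (tops now [5, 10, 11, 21, 29])
Five piles.

5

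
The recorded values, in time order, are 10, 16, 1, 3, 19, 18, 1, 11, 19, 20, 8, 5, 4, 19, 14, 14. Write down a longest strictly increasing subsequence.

10, 16, 18, 19, 20

Patience tails give the LIS length; then backtrack through the dp parents:
10 → extends → [10]
16 → extends → [10, 16]
1 → replaces 10 → [1, 16]
3 → replaces 16 → [1, 3]
19 → extends → [1, 3, 19]
18 → replaces 19 → [1, 3, 18]
1 → already a tail → [1, 3, 18]
11 → replaces 18 → [1, 3, 11]
19 → extends → [1, 3, 11, 19]
20 → extends → [1, 3, 11, 19, 20]
8 → replaces 11 → [1, 3, 8, 19, 20]
5 → replaces 8 → [1, 3, 5, 19, 20]
4 → replaces 5 → [1, 3, 4, 19, 20]
19 → already a tail → [1, 3, 4, 19, 20]
14 → replaces 19 → [1, 3, 4, 14, 20]
14 → already a tail → [1, 3, 4, 14, 20]
Length 5; one witness is 10, 16, 18, 19, 20.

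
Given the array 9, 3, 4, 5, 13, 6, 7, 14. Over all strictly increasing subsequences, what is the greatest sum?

Let S[i] be the best sum of a strictly increasing subsequence ending at i:
i:      1  2  3  4  5  6  7  8
a[i]:   9  3  4  5 13  6  7 14
S:      9  3  7 12 25 18 25 39
Maximum is 39 (e.g. 3 + 4 + 5 + 6 + 7 + 14).

39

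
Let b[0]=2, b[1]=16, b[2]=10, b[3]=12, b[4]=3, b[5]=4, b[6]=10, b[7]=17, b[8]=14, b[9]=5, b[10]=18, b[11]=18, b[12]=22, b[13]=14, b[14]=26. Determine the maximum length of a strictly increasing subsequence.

Let dp[i] be the length of the longest such subsequence ending at index i:
i:      0  1  2  3  4  5  6  7  8  9 10 11 12 13 14
b[i]:   2 16 10 12  3  4 10 17 14  5 18 18 22 14 26
dp:     1  2  2  3  2  3  4  5  5  4  6  6  7  5  8
Maximum dp value is 8.

8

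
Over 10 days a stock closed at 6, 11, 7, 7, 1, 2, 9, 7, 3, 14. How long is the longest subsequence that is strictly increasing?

Track the smallest tail for each achievable length (strict):
6 → extends → [6]
11 → extends → [6, 11]
7 → replaces 11 → [6, 7]
7 → already a tail → [6, 7]
1 → replaces 6 → [1, 7]
2 → replaces 7 → [1, 2]
9 → extends → [1, 2, 9]
7 → replaces 9 → [1, 2, 7]
3 → replaces 7 → [1, 2, 3]
14 → extends → [1, 2, 3, 14]
Four tails, so the longest strictly increasing subsequence has length 4 (e.g. 6, 7, 9, 14).

4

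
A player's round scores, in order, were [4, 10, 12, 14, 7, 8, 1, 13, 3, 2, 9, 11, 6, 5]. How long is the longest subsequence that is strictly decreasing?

5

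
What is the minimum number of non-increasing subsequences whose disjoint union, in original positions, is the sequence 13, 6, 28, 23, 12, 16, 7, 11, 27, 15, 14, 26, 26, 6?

5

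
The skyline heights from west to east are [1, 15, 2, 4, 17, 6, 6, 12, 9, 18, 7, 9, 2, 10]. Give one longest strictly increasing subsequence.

Patience tails give the LIS length; then backtrack through the dp parents:
1 → extends → [1]
15 → extends → [1, 15]
2 → replaces 15 → [1, 2]
4 → extends → [1, 2, 4]
17 → extends → [1, 2, 4, 17]
6 → replaces 17 → [1, 2, 4, 6]
6 → already a tail → [1, 2, 4, 6]
12 → extends → [1, 2, 4, 6, 12]
9 → replaces 12 → [1, 2, 4, 6, 9]
18 → extends → [1, 2, 4, 6, 9, 18]
7 → replaces 9 → [1, 2, 4, 6, 7, 18]
9 → replaces 18 → [1, 2, 4, 6, 7, 9]
2 → already a tail → [1, 2, 4, 6, 7, 9]
10 → extends → [1, 2, 4, 6, 7, 9, 10]
Length 7; one witness is 1, 2, 4, 6, 7, 9, 10.

1, 2, 4, 6, 7, 9, 10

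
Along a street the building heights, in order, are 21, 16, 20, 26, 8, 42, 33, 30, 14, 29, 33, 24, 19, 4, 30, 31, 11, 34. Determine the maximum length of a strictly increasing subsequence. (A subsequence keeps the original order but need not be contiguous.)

7

Track the smallest tail for each achievable length (strict):
21 → extends → [21]
16 → replaces 21 → [16]
20 → extends → [16, 20]
26 → extends → [16, 20, 26]
8 → replaces 16 → [8, 20, 26]
42 → extends → [8, 20, 26, 42]
33 → replaces 42 → [8, 20, 26, 33]
30 → replaces 33 → [8, 20, 26, 30]
14 → replaces 20 → [8, 14, 26, 30]
29 → replaces 30 → [8, 14, 26, 29]
33 → extends → [8, 14, 26, 29, 33]
24 → replaces 26 → [8, 14, 24, 29, 33]
19 → replaces 24 → [8, 14, 19, 29, 33]
4 → replaces 8 → [4, 14, 19, 29, 33]
30 → replaces 33 → [4, 14, 19, 29, 30]
31 → extends → [4, 14, 19, 29, 30, 31]
11 → replaces 14 → [4, 11, 19, 29, 30, 31]
34 → extends → [4, 11, 19, 29, 30, 31, 34]
Seven tails, so the longest strictly increasing subsequence has length 7 (e.g. 16, 20, 26, 29, 30, 31, 34).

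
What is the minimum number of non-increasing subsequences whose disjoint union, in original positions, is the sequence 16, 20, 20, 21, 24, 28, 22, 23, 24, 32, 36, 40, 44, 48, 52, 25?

12

Place each on the leftmost legal pile:
16 → new pile 1 (tops now [16])
20 → new pile 2 (tops now [16, 20])
20 → pile 2 (tops now [16, 20])
21 → new pile 3 (tops now [16, 20, 21])
24 → new pile 4 (tops now [16, 20, 21, 24])
28 → new pile 5 (tops now [16, 20, 21, 24, 28])
22 → pile 4 (tops now [16, 20, 21, 22, 28])
23 → pile 5 (tops now [16, 20, 21, 22, 23])
24 → new pile 6 (tops now [16, 20, 21, 22, 23, 24])
32 → new pile 7 (tops now [16, 20, 21, 22, 23, 24, 32])
36 → new pile 8 (tops now [16, 20, 21, 22, 23, 24, 32, 36])
40 → new pile 9 (tops now [16, 20, 21, 22, 23, 24, 32, 36, 40])
44 → new pile 10 (tops now [16, 20, 21, 22, 23, 24, 32, 36, 40, 44])
48 → new pile 11 (tops now [16, 20, 21, 22, 23, 24, 32, 36, 40, 44, 48])
52 → new pile 12 (tops now [16, 20, 21, 22, 23, 24, 32, 36, 40, 44, 48, 52])
25 → pile 7 (tops now [16, 20, 21, 22, 23, 24, 25, 36, 40, 44, 48, 52])
Twelve piles.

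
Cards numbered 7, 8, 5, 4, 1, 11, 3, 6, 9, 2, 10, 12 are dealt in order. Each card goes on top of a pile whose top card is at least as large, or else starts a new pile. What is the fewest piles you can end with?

6

Place each on the leftmost legal pile:
7 → new pile 1 (tops now [7])
8 → new pile 2 (tops now [7, 8])
5 → pile 1 (tops now [5, 8])
4 → pile 1 (tops now [4, 8])
1 → pile 1 (tops now [1, 8])
11 → new pile 3 (tops now [1, 8, 11])
3 → pile 2 (tops now [1, 3, 11])
6 → pile 3 (tops now [1, 3, 6])
9 → new pile 4 (tops now [1, 3, 6, 9])
2 → pile 2 (tops now [1, 2, 6, 9])
10 → new pile 5 (tops now [1, 2, 6, 9, 10])
12 → new pile 6 (tops now [1, 2, 6, 9, 10, 12])
Six piles.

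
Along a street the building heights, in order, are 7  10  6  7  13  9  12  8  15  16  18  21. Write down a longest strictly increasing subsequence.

6, 7, 9, 12, 15, 16, 18, 21

Patience tails give the LIS length; then backtrack through the dp parents:
7 → extends → [7]
10 → extends → [7, 10]
6 → replaces 7 → [6, 10]
7 → replaces 10 → [6, 7]
13 → extends → [6, 7, 13]
9 → replaces 13 → [6, 7, 9]
12 → extends → [6, 7, 9, 12]
8 → replaces 9 → [6, 7, 8, 12]
15 → extends → [6, 7, 8, 12, 15]
16 → extends → [6, 7, 8, 12, 15, 16]
18 → extends → [6, 7, 8, 12, 15, 16, 18]
21 → extends → [6, 7, 8, 12, 15, 16, 18, 21]
Length 8; one witness is 6, 7, 9, 12, 15, 16, 18, 21.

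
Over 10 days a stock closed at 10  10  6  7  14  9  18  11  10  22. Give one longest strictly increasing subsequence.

Patience tails give the LIS length; then backtrack through the dp parents:
10 → extends → [10]
10 → already a tail → [10]
6 → replaces 10 → [6]
7 → extends → [6, 7]
14 → extends → [6, 7, 14]
9 → replaces 14 → [6, 7, 9]
18 → extends → [6, 7, 9, 18]
11 → replaces 18 → [6, 7, 9, 11]
10 → replaces 11 → [6, 7, 9, 10]
22 → extends → [6, 7, 9, 10, 22]
Length 5; one witness is 6, 7, 14, 18, 22.

6, 7, 14, 18, 22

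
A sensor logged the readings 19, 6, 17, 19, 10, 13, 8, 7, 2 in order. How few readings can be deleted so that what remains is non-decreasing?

6

Fewest deletions = n − (longest non-decreasing subsequence).
Patience tails:
19 → extends → [19]
6 → replaces 19 → [6]
17 → extends → [6, 17]
19 → extends → [6, 17, 19]
10 → replaces 17 → [6, 10, 19]
13 → replaces 19 → [6, 10, 13]
8 → replaces 10 → [6, 8, 13]
7 → replaces 8 → [6, 7, 13]
2 → replaces 6 → [2, 7, 13]
Longest non-decreasing subsequence has length 3, so deletions = 9 − 3 = 6.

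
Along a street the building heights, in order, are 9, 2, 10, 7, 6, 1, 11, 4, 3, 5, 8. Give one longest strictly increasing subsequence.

Patience tails give the LIS length; then backtrack through the dp parents:
9 → extends → [9]
2 → replaces 9 → [2]
10 → extends → [2, 10]
7 → replaces 10 → [2, 7]
6 → replaces 7 → [2, 6]
1 → replaces 2 → [1, 6]
11 → extends → [1, 6, 11]
4 → replaces 6 → [1, 4, 11]
3 → replaces 4 → [1, 3, 11]
5 → replaces 11 → [1, 3, 5]
8 → extends → [1, 3, 5, 8]
Length 4; one witness is 2, 4, 5, 8.

2, 4, 5, 8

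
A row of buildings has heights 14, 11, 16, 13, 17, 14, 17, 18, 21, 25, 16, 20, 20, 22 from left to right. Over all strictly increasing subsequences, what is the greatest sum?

Let S[i] be the best sum of a strictly increasing subsequence ending at i:
i:       1   2   3   4   5   6   7   8   9  10  11  12  13  14
a[i]:   14  11  16  13  17  14  17  18  21  25  16  20  20  22
S:      14  11  30  24  47  38  55  73  94 119  54  93  93 116
Maximum is 119 (e.g. 11 + 13 + 14 + 17 + 18 + 21 + 25).

119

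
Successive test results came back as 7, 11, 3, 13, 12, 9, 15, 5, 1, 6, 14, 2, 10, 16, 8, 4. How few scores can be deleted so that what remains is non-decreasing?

Fewest deletions = n − (longest non-decreasing subsequence).
Patience tails:
7 → extends → [7]
11 → extends → [7, 11]
3 → replaces 7 → [3, 11]
13 → extends → [3, 11, 13]
12 → replaces 13 → [3, 11, 12]
9 → replaces 11 → [3, 9, 12]
15 → extends → [3, 9, 12, 15]
5 → replaces 9 → [3, 5, 12, 15]
1 → replaces 3 → [1, 5, 12, 15]
6 → replaces 12 → [1, 5, 6, 15]
14 → replaces 15 → [1, 5, 6, 14]
2 → replaces 5 → [1, 2, 6, 14]
10 → replaces 14 → [1, 2, 6, 10]
16 → extends → [1, 2, 6, 10, 16]
8 → replaces 10 → [1, 2, 6, 8, 16]
4 → replaces 6 → [1, 2, 4, 8, 16]
Longest non-decreasing subsequence has length 5, so deletions = 16 − 5 = 11.

11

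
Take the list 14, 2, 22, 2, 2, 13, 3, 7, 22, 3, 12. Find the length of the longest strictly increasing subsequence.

4

Track the smallest tail for each achievable length (strict):
14 → extends → [14]
2 → replaces 14 → [2]
22 → extends → [2, 22]
2 → already a tail → [2, 22]
2 → already a tail → [2, 22]
13 → replaces 22 → [2, 13]
3 → replaces 13 → [2, 3]
7 → extends → [2, 3, 7]
22 → extends → [2, 3, 7, 22]
3 → already a tail → [2, 3, 7, 22]
12 → replaces 22 → [2, 3, 7, 12]
Four tails, so the longest strictly increasing subsequence has length 4 (e.g. 2, 3, 7, 22).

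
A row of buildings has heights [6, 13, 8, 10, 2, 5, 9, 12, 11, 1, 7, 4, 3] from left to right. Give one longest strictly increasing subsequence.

Patience tails give the LIS length; then backtrack through the dp parents:
6 → extends → [6]
13 → extends → [6, 13]
8 → replaces 13 → [6, 8]
10 → extends → [6, 8, 10]
2 → replaces 6 → [2, 8, 10]
5 → replaces 8 → [2, 5, 10]
9 → replaces 10 → [2, 5, 9]
12 → extends → [2, 5, 9, 12]
11 → replaces 12 → [2, 5, 9, 11]
1 → replaces 2 → [1, 5, 9, 11]
7 → replaces 9 → [1, 5, 7, 11]
4 → replaces 5 → [1, 4, 7, 11]
3 → replaces 4 → [1, 3, 7, 11]
Length 4; one witness is 6, 8, 10, 12.

6, 8, 10, 12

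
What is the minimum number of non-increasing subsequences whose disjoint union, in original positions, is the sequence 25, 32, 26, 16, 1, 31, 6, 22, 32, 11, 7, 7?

4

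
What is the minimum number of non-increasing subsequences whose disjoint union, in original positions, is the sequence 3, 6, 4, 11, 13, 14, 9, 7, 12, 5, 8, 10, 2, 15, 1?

6

Place each on the leftmost legal pile:
3 → new pile 1 (tops now [3])
6 → new pile 2 (tops now [3, 6])
4 → pile 2 (tops now [3, 4])
11 → new pile 3 (tops now [3, 4, 11])
13 → new pile 4 (tops now [3, 4, 11, 13])
14 → new pile 5 (tops now [3, 4, 11, 13, 14])
9 → pile 3 (tops now [3, 4, 9, 13, 14])
7 → pile 3 (tops now [3, 4, 7, 13, 14])
12 → pile 4 (tops now [3, 4, 7, 12, 14])
5 → pile 3 (tops now [3, 4, 5, 12, 14])
8 → pile 4 (tops now [3, 4, 5, 8, 14])
10 → pile 5 (tops now [3, 4, 5, 8, 10])
2 → pile 1 (tops now [2, 4, 5, 8, 10])
15 → new pile 6 (tops now [2, 4, 5, 8, 10, 15])
1 → pile 1 (tops now [1, 4, 5, 8, 10, 15])
Six piles.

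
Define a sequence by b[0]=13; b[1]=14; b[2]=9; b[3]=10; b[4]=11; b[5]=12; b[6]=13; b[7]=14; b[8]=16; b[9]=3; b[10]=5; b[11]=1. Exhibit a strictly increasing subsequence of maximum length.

9, 10, 11, 12, 13, 14, 16

Patience tails give the LIS length; then backtrack through the dp parents:
13 → extends → [13]
14 → extends → [13, 14]
9 → replaces 13 → [9, 14]
10 → replaces 14 → [9, 10]
11 → extends → [9, 10, 11]
12 → extends → [9, 10, 11, 12]
13 → extends → [9, 10, 11, 12, 13]
14 → extends → [9, 10, 11, 12, 13, 14]
16 → extends → [9, 10, 11, 12, 13, 14, 16]
3 → replaces 9 → [3, 10, 11, 12, 13, 14, 16]
5 → replaces 10 → [3, 5, 11, 12, 13, 14, 16]
1 → replaces 3 → [1, 5, 11, 12, 13, 14, 16]
Length 7; one witness is 9, 10, 11, 12, 13, 14, 16.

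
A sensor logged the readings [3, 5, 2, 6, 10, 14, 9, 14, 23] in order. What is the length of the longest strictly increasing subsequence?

Track the smallest tail for each achievable length (strict):
3 → extends → [3]
5 → extends → [3, 5]
2 → replaces 3 → [2, 5]
6 → extends → [2, 5, 6]
10 → extends → [2, 5, 6, 10]
14 → extends → [2, 5, 6, 10, 14]
9 → replaces 10 → [2, 5, 6, 9, 14]
14 → already a tail → [2, 5, 6, 9, 14]
23 → extends → [2, 5, 6, 9, 14, 23]
Six tails, so the longest strictly increasing subsequence has length 6 (e.g. 3, 5, 6, 10, 14, 23).

6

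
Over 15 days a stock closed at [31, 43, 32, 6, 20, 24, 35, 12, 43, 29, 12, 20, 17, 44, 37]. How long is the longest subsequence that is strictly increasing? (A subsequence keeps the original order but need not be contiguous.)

Track the smallest tail for each achievable length (strict):
31 → extends → [31]
43 → extends → [31, 43]
32 → replaces 43 → [31, 32]
6 → replaces 31 → [6, 32]
20 → replaces 32 → [6, 20]
24 → extends → [6, 20, 24]
35 → extends → [6, 20, 24, 35]
12 → replaces 20 → [6, 12, 24, 35]
43 → extends → [6, 12, 24, 35, 43]
29 → replaces 35 → [6, 12, 24, 29, 43]
12 → already a tail → [6, 12, 24, 29, 43]
20 → replaces 24 → [6, 12, 20, 29, 43]
17 → replaces 20 → [6, 12, 17, 29, 43]
44 → extends → [6, 12, 17, 29, 43, 44]
37 → replaces 43 → [6, 12, 17, 29, 37, 44]
Six tails, so the longest strictly increasing subsequence has length 6 (e.g. 6, 20, 24, 35, 43, 44).

6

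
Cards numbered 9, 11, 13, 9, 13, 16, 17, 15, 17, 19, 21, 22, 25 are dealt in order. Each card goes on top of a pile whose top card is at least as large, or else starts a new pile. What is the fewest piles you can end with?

Place each on the leftmost legal pile:
9 → new pile 1 (tops now [9])
11 → new pile 2 (tops now [9, 11])
13 → new pile 3 (tops now [9, 11, 13])
9 → pile 1 (tops now [9, 11, 13])
13 → pile 3 (tops now [9, 11, 13])
16 → new pile 4 (tops now [9, 11, 13, 16])
17 → new pile 5 (tops now [9, 11, 13, 16, 17])
15 → pile 4 (tops now [9, 11, 13, 15, 17])
17 → pile 5 (tops now [9, 11, 13, 15, 17])
19 → new pile 6 (tops now [9, 11, 13, 15, 17, 19])
21 → new pile 7 (tops now [9, 11, 13, 15, 17, 19, 21])
22 → new pile 8 (tops now [9, 11, 13, 15, 17, 19, 21, 22])
25 → new pile 9 (tops now [9, 11, 13, 15, 17, 19, 21, 22, 25])
Nine piles.

9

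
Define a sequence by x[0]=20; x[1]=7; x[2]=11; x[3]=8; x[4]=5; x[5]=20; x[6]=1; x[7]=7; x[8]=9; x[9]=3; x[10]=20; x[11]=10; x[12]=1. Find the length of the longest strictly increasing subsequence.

4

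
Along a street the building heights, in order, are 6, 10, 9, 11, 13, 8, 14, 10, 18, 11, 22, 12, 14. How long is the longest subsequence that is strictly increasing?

7

Track the smallest tail for each achievable length (strict):
6 → extends → [6]
10 → extends → [6, 10]
9 → replaces 10 → [6, 9]
11 → extends → [6, 9, 11]
13 → extends → [6, 9, 11, 13]
8 → replaces 9 → [6, 8, 11, 13]
14 → extends → [6, 8, 11, 13, 14]
10 → replaces 11 → [6, 8, 10, 13, 14]
18 → extends → [6, 8, 10, 13, 14, 18]
11 → replaces 13 → [6, 8, 10, 11, 14, 18]
22 → extends → [6, 8, 10, 11, 14, 18, 22]
12 → replaces 14 → [6, 8, 10, 11, 12, 18, 22]
14 → replaces 18 → [6, 8, 10, 11, 12, 14, 22]
Seven tails, so the longest strictly increasing subsequence has length 7 (e.g. 6, 10, 11, 13, 14, 18, 22).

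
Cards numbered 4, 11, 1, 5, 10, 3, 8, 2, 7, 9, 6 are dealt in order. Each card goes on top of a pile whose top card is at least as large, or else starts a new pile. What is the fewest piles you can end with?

4

The minimum number of non-increasing subsequences covering a sequence equals the length of its longest strictly increasing subsequence.
LIS length is 4 (e.g. 4, 5, 8, 9), so 4 piles are needed.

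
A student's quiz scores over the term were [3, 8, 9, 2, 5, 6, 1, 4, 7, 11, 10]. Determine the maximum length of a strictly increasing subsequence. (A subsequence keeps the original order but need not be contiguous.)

5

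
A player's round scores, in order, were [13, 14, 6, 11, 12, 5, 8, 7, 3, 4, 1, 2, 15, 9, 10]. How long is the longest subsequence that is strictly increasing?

Let dp[i] be the length of the longest such subsequence ending at index i:
i:      1  2  3  4  5  6  7  8  9 10 11 12 13 14 15
a[i]:  13 14  6 11 12  5  8  7  3  4  1  2 15  9 10
dp:     1  2  1  2  3  1  2  2  1  2  1  2  4  3  4
Maximum dp value is 4.

4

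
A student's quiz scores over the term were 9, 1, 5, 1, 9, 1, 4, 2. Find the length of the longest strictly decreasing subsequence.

4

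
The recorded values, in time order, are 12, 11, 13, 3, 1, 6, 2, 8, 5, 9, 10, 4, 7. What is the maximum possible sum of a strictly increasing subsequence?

36

Let S[i] be the best sum of a strictly increasing subsequence ending at i:
i:      1  2  3  4  5  6  7  8  9 10 11 12 13
a[i]:  12 11 13  3  1  6  2  8  5  9 10  4  7
S:     12 11 25  3  1  9  3 17  8 26 36  7 16
Maximum is 36 (e.g. 3 + 6 + 8 + 9 + 10).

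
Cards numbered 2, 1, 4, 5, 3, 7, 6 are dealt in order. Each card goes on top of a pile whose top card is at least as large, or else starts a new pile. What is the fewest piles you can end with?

4

Place each on the leftmost legal pile:
2 → new pile 1 (tops now [2])
1 → pile 1 (tops now [1])
4 → new pile 2 (tops now [1, 4])
5 → new pile 3 (tops now [1, 4, 5])
3 → pile 2 (tops now [1, 3, 5])
7 → new pile 4 (tops now [1, 3, 5, 7])
6 → pile 4 (tops now [1, 3, 5, 6])
Four piles.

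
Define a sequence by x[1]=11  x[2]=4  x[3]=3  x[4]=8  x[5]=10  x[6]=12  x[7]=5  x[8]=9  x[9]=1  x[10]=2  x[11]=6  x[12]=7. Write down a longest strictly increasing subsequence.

Patience tails give the LIS length; then backtrack through the dp parents:
11 → extends → [11]
4 → replaces 11 → [4]
3 → replaces 4 → [3]
8 → extends → [3, 8]
10 → extends → [3, 8, 10]
12 → extends → [3, 8, 10, 12]
5 → replaces 8 → [3, 5, 10, 12]
9 → replaces 10 → [3, 5, 9, 12]
1 → replaces 3 → [1, 5, 9, 12]
2 → replaces 5 → [1, 2, 9, 12]
6 → replaces 9 → [1, 2, 6, 12]
7 → replaces 12 → [1, 2, 6, 7]
Length 4; one witness is 4, 8, 10, 12.

4, 8, 10, 12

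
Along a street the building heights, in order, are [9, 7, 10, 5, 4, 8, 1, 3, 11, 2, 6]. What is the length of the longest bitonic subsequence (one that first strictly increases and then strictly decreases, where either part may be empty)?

6

inc[i] = longest strictly increasing subsequence ending at i; dec[i] = longest strictly decreasing subsequence starting at i:
i:      1  2  3  4  5  6  7  8  9 10 11
a[i]:   9  7 10  5  4  8  1  3 11  2  6
inc:    1  1  2  1  1  2  1  2  3  2  3
dec:    6  5  5  4  3  3  1  2  2  1  1
Best peak at i=1 (value 9): inc=1, dec=6, length 1+6−1 = 6.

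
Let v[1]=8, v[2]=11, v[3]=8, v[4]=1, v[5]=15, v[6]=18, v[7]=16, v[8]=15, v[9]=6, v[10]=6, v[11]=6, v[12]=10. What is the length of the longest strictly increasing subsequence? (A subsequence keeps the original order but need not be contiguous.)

4

Let dp[i] be the length of the longest such subsequence ending at index i:
i:      1  2  3  4  5  6  7  8  9 10 11 12
v[i]:   8 11  8  1 15 18 16 15  6  6  6 10
dp:     1  2  1  1  3  4  4  3  2  2  2  3
Maximum dp value is 4.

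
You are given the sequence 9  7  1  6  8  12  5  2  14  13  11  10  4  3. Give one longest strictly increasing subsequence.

1, 6, 8, 12, 14

Patience tails give the LIS length; then backtrack through the dp parents:
9 → extends → [9]
7 → replaces 9 → [7]
1 → replaces 7 → [1]
6 → extends → [1, 6]
8 → extends → [1, 6, 8]
12 → extends → [1, 6, 8, 12]
5 → replaces 6 → [1, 5, 8, 12]
2 → replaces 5 → [1, 2, 8, 12]
14 → extends → [1, 2, 8, 12, 14]
13 → replaces 14 → [1, 2, 8, 12, 13]
11 → replaces 12 → [1, 2, 8, 11, 13]
10 → replaces 11 → [1, 2, 8, 10, 13]
4 → replaces 8 → [1, 2, 4, 10, 13]
3 → replaces 4 → [1, 2, 3, 10, 13]
Length 5; one witness is 1, 6, 8, 12, 14.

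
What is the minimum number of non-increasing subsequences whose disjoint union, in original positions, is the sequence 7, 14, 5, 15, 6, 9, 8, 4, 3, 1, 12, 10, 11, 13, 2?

The minimum number of non-increasing subsequences covering a sequence equals the length of its longest strictly increasing subsequence.
LIS length is 6 (e.g. 5, 6, 9, 10, 11, 13), so 6 piles are needed.

6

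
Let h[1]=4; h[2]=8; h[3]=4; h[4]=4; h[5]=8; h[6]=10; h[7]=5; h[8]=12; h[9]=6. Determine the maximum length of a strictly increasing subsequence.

4

Track the smallest tail for each achievable length (strict):
4 → extends → [4]
8 → extends → [4, 8]
4 → already a tail → [4, 8]
4 → already a tail → [4, 8]
8 → already a tail → [4, 8]
10 → extends → [4, 8, 10]
5 → replaces 8 → [4, 5, 10]
12 → extends → [4, 5, 10, 12]
6 → replaces 10 → [4, 5, 6, 12]
Four tails, so the longest strictly increasing subsequence has length 4 (e.g. 4, 8, 10, 12).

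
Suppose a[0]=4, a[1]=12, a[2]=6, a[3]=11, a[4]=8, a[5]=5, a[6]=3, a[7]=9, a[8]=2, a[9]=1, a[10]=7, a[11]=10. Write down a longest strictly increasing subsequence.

4, 6, 8, 9, 10

Patience tails give the LIS length; then backtrack through the dp parents:
4 → extends → [4]
12 → extends → [4, 12]
6 → replaces 12 → [4, 6]
11 → extends → [4, 6, 11]
8 → replaces 11 → [4, 6, 8]
5 → replaces 6 → [4, 5, 8]
3 → replaces 4 → [3, 5, 8]
9 → extends → [3, 5, 8, 9]
2 → replaces 3 → [2, 5, 8, 9]
1 → replaces 2 → [1, 5, 8, 9]
7 → replaces 8 → [1, 5, 7, 9]
10 → extends → [1, 5, 7, 9, 10]
Length 5; one witness is 4, 6, 8, 9, 10.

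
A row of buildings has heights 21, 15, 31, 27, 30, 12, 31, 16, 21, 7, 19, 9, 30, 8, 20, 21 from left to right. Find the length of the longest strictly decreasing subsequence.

6

Negate each value so 'decreasing' becomes 'increasing', then run patience tails on the negated sequence:
-21 → extends → [-21]
-15 → extends → [-21, -15]
-31 → replaces -21 → [-31, -15]
-27 → replaces -15 → [-31, -27]
-30 → replaces -27 → [-31, -30]
-12 → extends → [-31, -30, -12]
-31 → already a tail → [-31, -30, -12]
-16 → replaces -12 → [-31, -30, -16]
-21 → replaces -16 → [-31, -30, -21]
-7 → extends → [-31, -30, -21, -7]
-19 → replaces -7 → [-31, -30, -21, -19]
-9 → extends → [-31, -30, -21, -19, -9]
-30 → already a tail → [-31, -30, -21, -19, -9]
-8 → extends → [-31, -30, -21, -19, -9, -8]
-20 → replaces -19 → [-31, -30, -21, -20, -9, -8]
-21 → already a tail → [-31, -30, -21, -20, -9, -8]
Six tails, so the longest strictly decreasing subsequence of the original has length 6.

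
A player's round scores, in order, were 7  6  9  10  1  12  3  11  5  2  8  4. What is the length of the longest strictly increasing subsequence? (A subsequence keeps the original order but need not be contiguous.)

4

Let dp[i] be the length of the longest such subsequence ending at index i:
i:      1  2  3  4  5  6  7  8  9 10 11 12
a[i]:   7  6  9 10  1 12  3 11  5  2  8  4
dp:     1  1  2  3  1  4  2  4  3  2  4  3
Maximum dp value is 4.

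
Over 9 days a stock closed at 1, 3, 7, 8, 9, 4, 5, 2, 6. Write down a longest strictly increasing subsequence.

1, 3, 7, 8, 9

Patience tails give the LIS length; then backtrack through the dp parents:
1 → extends → [1]
3 → extends → [1, 3]
7 → extends → [1, 3, 7]
8 → extends → [1, 3, 7, 8]
9 → extends → [1, 3, 7, 8, 9]
4 → replaces 7 → [1, 3, 4, 8, 9]
5 → replaces 8 → [1, 3, 4, 5, 9]
2 → replaces 3 → [1, 2, 4, 5, 9]
6 → replaces 9 → [1, 2, 4, 5, 6]
Length 5; one witness is 1, 3, 7, 8, 9.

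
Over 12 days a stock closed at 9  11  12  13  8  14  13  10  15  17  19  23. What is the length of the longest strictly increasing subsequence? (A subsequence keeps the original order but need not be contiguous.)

Track the smallest tail for each achievable length (strict):
9 → extends → [9]
11 → extends → [9, 11]
12 → extends → [9, 11, 12]
13 → extends → [9, 11, 12, 13]
8 → replaces 9 → [8, 11, 12, 13]
14 → extends → [8, 11, 12, 13, 14]
13 → already a tail → [8, 11, 12, 13, 14]
10 → replaces 11 → [8, 10, 12, 13, 14]
15 → extends → [8, 10, 12, 13, 14, 15]
17 → extends → [8, 10, 12, 13, 14, 15, 17]
19 → extends → [8, 10, 12, 13, 14, 15, 17, 19]
23 → extends → [8, 10, 12, 13, 14, 15, 17, 19, 23]
Nine tails, so the longest strictly increasing subsequence has length 9 (e.g. 9, 11, 12, 13, 14, 15, 17, 19, 23).

9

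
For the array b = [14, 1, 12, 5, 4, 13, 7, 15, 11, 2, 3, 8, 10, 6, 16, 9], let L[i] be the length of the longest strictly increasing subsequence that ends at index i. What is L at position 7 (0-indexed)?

dp[i] = 1 + max{dp[j] : j<i, b[j]<b[i]} (or 1 if no such j):
i:      0  1  2  3  4  5  6  7  8  9 10 11 12 13 14 15
b[i]:  14  1 12  5  4 13  7 15 11  2  3  8 10  6 16  9
dp:     1  1  2  2  2  3  3  4  4  2  3  4  5  4  6  5
At index 7 the value is 4.

4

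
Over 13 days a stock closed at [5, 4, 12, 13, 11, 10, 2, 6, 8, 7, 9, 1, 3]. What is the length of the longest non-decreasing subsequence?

4

Let dp[i] be the length of the longest such subsequence ending at index i:
i:      1  2  3  4  5  6  7  8  9 10 11 12 13
a[i]:   5  4 12 13 11 10  2  6  8  7  9  1  3
dp:     1  1  2  3  2  2  1  2  3  3  4  1  2
Maximum dp value is 4.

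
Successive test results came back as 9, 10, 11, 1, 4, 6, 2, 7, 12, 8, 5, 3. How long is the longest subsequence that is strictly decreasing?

Let dp[i] be the longest strictly decreasing subsequence ending at i:
i:      1  2  3  4  5  6  7  8  9 10 11 12
a[i]:   9 10 11  1  4  6  2  7 12  8  5  3
dp:     1  1  1  2  2  2  3  2  1  2  3  4
Maximum is 4.

4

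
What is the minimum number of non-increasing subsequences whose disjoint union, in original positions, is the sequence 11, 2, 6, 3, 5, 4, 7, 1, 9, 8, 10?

The minimum number of non-increasing subsequences covering a sequence equals the length of its longest strictly increasing subsequence.
LIS length is 6 (e.g. 2, 3, 5, 7, 9, 10), so 6 piles are needed.

6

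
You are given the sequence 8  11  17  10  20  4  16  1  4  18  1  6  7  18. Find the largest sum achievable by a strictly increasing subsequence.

56

Let S[i] be the best sum of a strictly increasing subsequence ending at i:
i:      1  2  3  4  5  6  7  8  9 10 11 12 13 14
a[i]:   8 11 17 10 20  4 16  1  4 18  1  6  7 18
S:      8 19 36 18 56  4 35  1  5 54  1 11 18 54
Maximum is 56 (e.g. 8 + 11 + 17 + 20).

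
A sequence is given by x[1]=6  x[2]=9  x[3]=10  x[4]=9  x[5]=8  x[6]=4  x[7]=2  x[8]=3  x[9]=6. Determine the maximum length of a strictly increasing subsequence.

Track the smallest tail for each achievable length (strict):
6 → extends → [6]
9 → extends → [6, 9]
10 → extends → [6, 9, 10]
9 → already a tail → [6, 9, 10]
8 → replaces 9 → [6, 8, 10]
4 → replaces 6 → [4, 8, 10]
2 → replaces 4 → [2, 8, 10]
3 → replaces 8 → [2, 3, 10]
6 → replaces 10 → [2, 3, 6]
Three tails, so the longest strictly increasing subsequence has length 3 (e.g. 6, 9, 10).

3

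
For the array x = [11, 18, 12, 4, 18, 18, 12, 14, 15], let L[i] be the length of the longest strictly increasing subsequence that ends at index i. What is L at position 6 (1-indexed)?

dp[i] = 1 + max{dp[j] : j<i, x[j]<x[i]} (or 1 if no such j):
i:      1  2  3  4  5  6  7  8  9
x[i]:  11 18 12  4 18 18 12 14 15
dp:     1  2  2  1  3  3  2  3  4
At index 6 the value is 3.

3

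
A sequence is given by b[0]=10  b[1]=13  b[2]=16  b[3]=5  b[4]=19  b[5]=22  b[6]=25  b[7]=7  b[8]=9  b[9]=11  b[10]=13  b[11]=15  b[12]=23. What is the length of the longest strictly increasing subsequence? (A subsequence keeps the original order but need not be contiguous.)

Track the smallest tail for each achievable length (strict):
10 → extends → [10]
13 → extends → [10, 13]
16 → extends → [10, 13, 16]
5 → replaces 10 → [5, 13, 16]
19 → extends → [5, 13, 16, 19]
22 → extends → [5, 13, 16, 19, 22]
25 → extends → [5, 13, 16, 19, 22, 25]
7 → replaces 13 → [5, 7, 16, 19, 22, 25]
9 → replaces 16 → [5, 7, 9, 19, 22, 25]
11 → replaces 19 → [5, 7, 9, 11, 22, 25]
13 → replaces 22 → [5, 7, 9, 11, 13, 25]
15 → replaces 25 → [5, 7, 9, 11, 13, 15]
23 → extends → [5, 7, 9, 11, 13, 15, 23]
Seven tails, so the longest strictly increasing subsequence has length 7 (e.g. 5, 7, 9, 11, 13, 15, 23).

7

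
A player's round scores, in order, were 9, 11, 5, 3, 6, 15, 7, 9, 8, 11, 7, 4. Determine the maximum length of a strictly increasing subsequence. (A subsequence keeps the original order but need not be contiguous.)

5

Track the smallest tail for each achievable length (strict):
9 → extends → [9]
11 → extends → [9, 11]
5 → replaces 9 → [5, 11]
3 → replaces 5 → [3, 11]
6 → replaces 11 → [3, 6]
15 → extends → [3, 6, 15]
7 → replaces 15 → [3, 6, 7]
9 → extends → [3, 6, 7, 9]
8 → replaces 9 → [3, 6, 7, 8]
11 → extends → [3, 6, 7, 8, 11]
7 → already a tail → [3, 6, 7, 8, 11]
4 → replaces 6 → [3, 4, 7, 8, 11]
Five tails, so the longest strictly increasing subsequence has length 5 (e.g. 5, 6, 7, 9, 11).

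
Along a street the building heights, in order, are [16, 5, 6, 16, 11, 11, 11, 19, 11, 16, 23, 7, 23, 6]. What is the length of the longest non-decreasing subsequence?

Let dp[i] be the length of the longest such subsequence ending at index i:
i:      1  2  3  4  5  6  7  8  9 10 11 12 13 14
a[i]:  16  5  6 16 11 11 11 19 11 16 23  7 23  6
dp:     1  1  2  3  3  4  5  6  6  7  8  3  9  3
Maximum dp value is 9.

9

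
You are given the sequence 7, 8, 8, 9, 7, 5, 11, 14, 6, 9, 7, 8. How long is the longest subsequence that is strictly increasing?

5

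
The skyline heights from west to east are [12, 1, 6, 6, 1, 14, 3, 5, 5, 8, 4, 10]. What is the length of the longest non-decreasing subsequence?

7

Track the smallest tail for each achievable length (allowing ties):
12 → extends → [12]
1 → replaces 12 → [1]
6 → extends → [1, 6]
6 → extends → [1, 6, 6]
1 → replaces 6 → [1, 1, 6]
14 → extends → [1, 1, 6, 14]
3 → replaces 6 → [1, 1, 3, 14]
5 → replaces 14 → [1, 1, 3, 5]
5 → extends → [1, 1, 3, 5, 5]
8 → extends → [1, 1, 3, 5, 5, 8]
4 → replaces 5 → [1, 1, 3, 4, 5, 8]
10 → extends → [1, 1, 3, 4, 5, 8, 10]
Seven tails, so the longest non-decreasing subsequence has length 7 (e.g. 1, 1, 3, 5, 5, 8, 10).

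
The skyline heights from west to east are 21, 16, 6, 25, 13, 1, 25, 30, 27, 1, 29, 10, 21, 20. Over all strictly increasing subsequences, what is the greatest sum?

102

Let S[i] be the best sum of a strictly increasing subsequence ending at i:
i:       1   2   3   4   5   6   7   8   9  10  11  12  13  14
a[i]:   21  16   6  25  13   1  25  30  27   1  29  10  21  20
S:      21  16   6  46  19   1  46  76  73   1 102  16  40  39
Maximum is 102 (e.g. 21 + 25 + 27 + 29).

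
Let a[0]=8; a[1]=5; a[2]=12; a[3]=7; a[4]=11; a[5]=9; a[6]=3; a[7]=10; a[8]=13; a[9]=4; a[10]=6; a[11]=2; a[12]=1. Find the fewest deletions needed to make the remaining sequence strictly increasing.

Fewest deletions = n − (longest strictly increasing subsequence).
Patience tails:
8 → extends → [8]
5 → replaces 8 → [5]
12 → extends → [5, 12]
7 → replaces 12 → [5, 7]
11 → extends → [5, 7, 11]
9 → replaces 11 → [5, 7, 9]
3 → replaces 5 → [3, 7, 9]
10 → extends → [3, 7, 9, 10]
13 → extends → [3, 7, 9, 10, 13]
4 → replaces 7 → [3, 4, 9, 10, 13]
6 → replaces 9 → [3, 4, 6, 10, 13]
2 → replaces 3 → [2, 4, 6, 10, 13]
1 → replaces 2 → [1, 4, 6, 10, 13]
Longest strictly increasing subsequence has length 5, so deletions = 13 − 5 = 8.

8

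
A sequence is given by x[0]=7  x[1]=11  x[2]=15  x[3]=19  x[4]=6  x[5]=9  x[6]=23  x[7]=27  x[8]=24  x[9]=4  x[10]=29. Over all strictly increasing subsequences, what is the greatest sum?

131

Let S[i] be the best sum of a strictly increasing subsequence ending at i:
i:       0   1   2   3   4   5   6   7   8   9  10
x[i]:    7  11  15  19   6   9  23  27  24   4  29
S:       7  18  33  52   6  16  75 102  99   4 131
Maximum is 131 (e.g. 7 + 11 + 15 + 19 + 23 + 27 + 29).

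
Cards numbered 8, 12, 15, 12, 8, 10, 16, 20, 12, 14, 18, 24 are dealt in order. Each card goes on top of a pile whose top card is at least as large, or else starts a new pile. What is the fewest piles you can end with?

Place each on the leftmost legal pile:
8 → new pile 1 (tops now [8])
12 → new pile 2 (tops now [8, 12])
15 → new pile 3 (tops now [8, 12, 15])
12 → pile 2 (tops now [8, 12, 15])
8 → pile 1 (tops now [8, 12, 15])
10 → pile 2 (tops now [8, 10, 15])
16 → new pile 4 (tops now [8, 10, 15, 16])
20 → new pile 5 (tops now [8, 10, 15, 16, 20])
12 → pile 3 (tops now [8, 10, 12, 16, 20])
14 → pile 4 (tops now [8, 10, 12, 14, 20])
18 → pile 5 (tops now [8, 10, 12, 14, 18])
24 → new pile 6 (tops now [8, 10, 12, 14, 18, 24])
Six piles.

6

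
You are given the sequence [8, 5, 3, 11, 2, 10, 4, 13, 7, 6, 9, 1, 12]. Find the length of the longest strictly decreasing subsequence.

5

Let dp[i] be the longest strictly decreasing subsequence ending at i:
i:      1  2  3  4  5  6  7  8  9 10 11 12 13
a[i]:   8  5  3 11  2 10  4 13  7  6  9  1 12
dp:     1  2  3  1  4  2  3  1  3  4  3  5  2
Maximum is 5.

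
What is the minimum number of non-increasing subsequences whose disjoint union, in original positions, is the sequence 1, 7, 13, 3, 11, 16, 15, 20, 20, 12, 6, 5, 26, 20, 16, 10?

The minimum number of non-increasing subsequences covering a sequence equals the length of its longest strictly increasing subsequence.
LIS length is 6 (e.g. 1, 7, 13, 16, 20, 26), so 6 piles are needed.

6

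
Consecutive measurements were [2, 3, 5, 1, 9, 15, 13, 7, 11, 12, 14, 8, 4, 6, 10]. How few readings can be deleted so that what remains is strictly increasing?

Fewest deletions = n − (longest strictly increasing subsequence).
Patience tails:
2 → extends → [2]
3 → extends → [2, 3]
5 → extends → [2, 3, 5]
1 → replaces 2 → [1, 3, 5]
9 → extends → [1, 3, 5, 9]
15 → extends → [1, 3, 5, 9, 15]
13 → replaces 15 → [1, 3, 5, 9, 13]
7 → replaces 9 → [1, 3, 5, 7, 13]
11 → replaces 13 → [1, 3, 5, 7, 11]
12 → extends → [1, 3, 5, 7, 11, 12]
14 → extends → [1, 3, 5, 7, 11, 12, 14]
8 → replaces 11 → [1, 3, 5, 7, 8, 12, 14]
4 → replaces 5 → [1, 3, 4, 7, 8, 12, 14]
6 → replaces 7 → [1, 3, 4, 6, 8, 12, 14]
10 → replaces 12 → [1, 3, 4, 6, 8, 10, 14]
Longest strictly increasing subsequence has length 7, so deletions = 15 − 7 = 8.

8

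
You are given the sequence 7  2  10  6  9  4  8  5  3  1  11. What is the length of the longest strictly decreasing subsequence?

Let dp[i] be the longest strictly decreasing subsequence ending at i:
i:      1  2  3  4  5  6  7  8  9 10 11
a[i]:   7  2 10  6  9  4  8  5  3  1 11
dp:     1  2  1  2  2  3  3  4  5  6  1
Maximum is 6.

6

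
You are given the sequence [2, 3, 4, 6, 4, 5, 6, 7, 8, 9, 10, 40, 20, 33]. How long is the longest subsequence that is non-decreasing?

Let dp[i] be the length of the longest such subsequence ending at index i:
i:      1  2  3  4  5  6  7  8  9 10 11 12 13 14
a[i]:   2  3  4  6  4  5  6  7  8  9 10 40 20 33
dp:     1  2  3  4  4  5  6  7  8  9 10 11 11 12
Maximum dp value is 12.

12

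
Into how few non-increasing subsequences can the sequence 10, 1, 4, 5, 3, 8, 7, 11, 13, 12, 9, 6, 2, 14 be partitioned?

7

Place each on the leftmost legal pile:
10 → new pile 1 (tops now [10])
1 → pile 1 (tops now [1])
4 → new pile 2 (tops now [1, 4])
5 → new pile 3 (tops now [1, 4, 5])
3 → pile 2 (tops now [1, 3, 5])
8 → new pile 4 (tops now [1, 3, 5, 8])
7 → pile 4 (tops now [1, 3, 5, 7])
11 → new pile 5 (tops now [1, 3, 5, 7, 11])
13 → new pile 6 (tops now [1, 3, 5, 7, 11, 13])
12 → pile 6 (tops now [1, 3, 5, 7, 11, 12])
9 → pile 5 (tops now [1, 3, 5, 7, 9, 12])
6 → pile 4 (tops now [1, 3, 5, 6, 9, 12])
2 → pile 2 (tops now [1, 2, 5, 6, 9, 12])
14 → new pile 7 (tops now [1, 2, 5, 6, 9, 12, 14])
Seven piles.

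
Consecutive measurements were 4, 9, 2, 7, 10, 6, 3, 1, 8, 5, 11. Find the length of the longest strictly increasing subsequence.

Track the smallest tail for each achievable length (strict):
4 → extends → [4]
9 → extends → [4, 9]
2 → replaces 4 → [2, 9]
7 → replaces 9 → [2, 7]
10 → extends → [2, 7, 10]
6 → replaces 7 → [2, 6, 10]
3 → replaces 6 → [2, 3, 10]
1 → replaces 2 → [1, 3, 10]
8 → replaces 10 → [1, 3, 8]
5 → replaces 8 → [1, 3, 5]
11 → extends → [1, 3, 5, 11]
Four tails, so the longest strictly increasing subsequence has length 4 (e.g. 4, 9, 10, 11).

4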